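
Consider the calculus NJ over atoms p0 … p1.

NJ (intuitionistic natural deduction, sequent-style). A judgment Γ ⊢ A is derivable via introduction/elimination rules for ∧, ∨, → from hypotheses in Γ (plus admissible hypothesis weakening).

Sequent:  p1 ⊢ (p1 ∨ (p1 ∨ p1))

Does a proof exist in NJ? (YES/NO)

Derivation (root first):
[∨I₂] p1 ⊢ (p1 ∨ (p1 ∨ p1))
  [∨I₁] p1 ⊢ (p1 ∨ p1)
    [Ax] p1 ⊢ p1

Result: YES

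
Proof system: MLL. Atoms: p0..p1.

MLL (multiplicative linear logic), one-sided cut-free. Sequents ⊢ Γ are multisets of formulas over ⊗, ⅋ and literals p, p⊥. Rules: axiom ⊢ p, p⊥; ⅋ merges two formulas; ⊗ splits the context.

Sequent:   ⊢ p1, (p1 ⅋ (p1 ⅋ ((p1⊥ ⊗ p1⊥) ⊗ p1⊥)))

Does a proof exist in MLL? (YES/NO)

Derivation trace:
[⅋]  ⊢ p1, (p1 ⅋ (p1 ⅋ ((p1⊥ ⊗ p1⊥) ⊗ p1⊥)))
  [⅋]  ⊢ p1, p1, (p1 ⅋ ((p1⊥ ⊗ p1⊥) ⊗ p1⊥))
    [⊗]  ⊢ p1, p1, p1, ((p1⊥ ⊗ p1⊥) ⊗ p1⊥)
      [⊗]  ⊢ p1, p1, (p1⊥ ⊗ p1⊥)
        [Ax]  ⊢ p1, p1⊥
        [Ax]  ⊢ p1, p1⊥
      [Ax]  ⊢ p1, p1⊥

Result: YES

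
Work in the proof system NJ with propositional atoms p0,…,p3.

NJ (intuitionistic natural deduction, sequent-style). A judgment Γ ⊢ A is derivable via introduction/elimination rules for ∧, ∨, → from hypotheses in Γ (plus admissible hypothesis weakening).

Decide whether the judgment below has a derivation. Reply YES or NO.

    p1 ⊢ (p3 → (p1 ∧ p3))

Derivation trace:
[→I] p1 ⊢ (p3 → (p1 ∧ p3))
  [∧I] p1, p3 ⊢ (p1 ∧ p3)
    [Ax] p1 ⊢ p1
    [Ax] p3 ⊢ p3

Result: YES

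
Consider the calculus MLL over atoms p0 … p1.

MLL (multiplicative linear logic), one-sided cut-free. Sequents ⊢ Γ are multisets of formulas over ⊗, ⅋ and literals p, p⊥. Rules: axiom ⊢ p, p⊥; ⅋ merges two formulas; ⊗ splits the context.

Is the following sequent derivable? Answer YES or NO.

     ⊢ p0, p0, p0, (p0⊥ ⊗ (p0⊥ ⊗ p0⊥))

Proof tree:
[⊗]  ⊢ p0, p0, p0, (p0⊥ ⊗ (p0⊥ ⊗ p0⊥))
  [Ax]  ⊢ p0, p0⊥
  [⊗]  ⊢ p0, p0, (p0⊥ ⊗ p0⊥)
    [Ax]  ⊢ p0, p0⊥
    [Ax]  ⊢ p0, p0⊥

Result: YES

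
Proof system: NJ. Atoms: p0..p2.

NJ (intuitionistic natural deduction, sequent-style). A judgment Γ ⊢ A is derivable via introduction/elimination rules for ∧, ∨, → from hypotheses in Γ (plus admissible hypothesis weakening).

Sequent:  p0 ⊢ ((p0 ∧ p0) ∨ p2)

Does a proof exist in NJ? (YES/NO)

Derivation trace:
[∨I₁] p0 ⊢ ((p0 ∧ p0) ∨ p2)
  [∧I] p0 ⊢ (p0 ∧ p0)
    [Ax] p0 ⊢ p0
    [Ax] p0 ⊢ p0

Result: YES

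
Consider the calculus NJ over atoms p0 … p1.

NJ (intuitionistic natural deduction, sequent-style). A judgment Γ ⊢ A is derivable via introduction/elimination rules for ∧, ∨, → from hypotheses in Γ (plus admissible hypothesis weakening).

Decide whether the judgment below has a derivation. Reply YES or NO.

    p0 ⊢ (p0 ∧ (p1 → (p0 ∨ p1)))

Proof tree:
[∧I] p0 ⊢ (p0 ∧ (p1 → (p0 ∨ p1)))
  [Ax] p0 ⊢ p0
  [→I]  ⊢ (p1 → (p0 ∨ p1))
    [∨I₂] p1 ⊢ (p0 ∨ p1)
      [Ax] p1 ⊢ p1

Result: YES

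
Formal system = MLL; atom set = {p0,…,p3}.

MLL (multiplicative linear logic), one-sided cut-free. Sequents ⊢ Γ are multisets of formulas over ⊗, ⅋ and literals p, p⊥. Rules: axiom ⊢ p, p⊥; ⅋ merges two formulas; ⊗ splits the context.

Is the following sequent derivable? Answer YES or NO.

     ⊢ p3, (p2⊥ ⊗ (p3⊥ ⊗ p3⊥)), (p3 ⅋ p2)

Derivation (root first):
[⅋]  ⊢ p3, (p2⊥ ⊗ (p3⊥ ⊗ p3⊥)), (p3 ⅋ p2)
  [⊗]  ⊢ p2, p3, p3, (p2⊥ ⊗ (p3⊥ ⊗ p3⊥))
    [Ax]  ⊢ p2, p2⊥
    [⊗]  ⊢ p3, p3, (p3⊥ ⊗ p3⊥)
      [Ax]  ⊢ p3, p3⊥
      [Ax]  ⊢ p3, p3⊥

Result: YES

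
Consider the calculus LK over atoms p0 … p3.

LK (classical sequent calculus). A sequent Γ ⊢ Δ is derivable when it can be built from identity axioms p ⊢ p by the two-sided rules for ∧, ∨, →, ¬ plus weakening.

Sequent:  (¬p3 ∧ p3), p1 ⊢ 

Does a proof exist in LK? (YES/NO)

Proof tree:
[WL] (¬p3 ∧ p3), p1 ⊢ 
  [∧L] (¬p3 ∧ p3) ⊢ 
    [¬L] p3, ¬p3 ⊢ 
      [Ax] p3 ⊢ p3

Result: YES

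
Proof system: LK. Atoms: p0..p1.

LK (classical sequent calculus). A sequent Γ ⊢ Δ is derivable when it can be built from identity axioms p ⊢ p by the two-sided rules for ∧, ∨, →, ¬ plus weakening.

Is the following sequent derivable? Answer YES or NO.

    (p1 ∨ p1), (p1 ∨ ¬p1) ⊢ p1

Proof tree:
[∨L] (p1 ∨ p1), (p1 ∨ ¬p1) ⊢ p1
  [Ax] p1 ⊢ p1
  [¬L] (p1 ∨ p1), ¬p1 ⊢ 
    [∨L] (p1 ∨ p1) ⊢ p1
      [Ax] p1 ⊢ p1
      [Ax] p1 ⊢ p1

Result: YES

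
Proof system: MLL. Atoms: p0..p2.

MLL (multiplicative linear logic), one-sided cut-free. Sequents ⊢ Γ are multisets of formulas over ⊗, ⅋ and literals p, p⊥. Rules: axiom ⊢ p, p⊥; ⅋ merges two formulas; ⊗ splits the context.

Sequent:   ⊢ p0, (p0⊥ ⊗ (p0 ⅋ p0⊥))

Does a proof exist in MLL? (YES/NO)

Proof tree:
[⊗]  ⊢ p0, (p0⊥ ⊗ (p0 ⅋ p0⊥))
  [Ax]  ⊢ p0, p0⊥
  [⅋]  ⊢ (p0 ⅋ p0⊥)
    [Ax]  ⊢ p0, p0⊥

Result: YES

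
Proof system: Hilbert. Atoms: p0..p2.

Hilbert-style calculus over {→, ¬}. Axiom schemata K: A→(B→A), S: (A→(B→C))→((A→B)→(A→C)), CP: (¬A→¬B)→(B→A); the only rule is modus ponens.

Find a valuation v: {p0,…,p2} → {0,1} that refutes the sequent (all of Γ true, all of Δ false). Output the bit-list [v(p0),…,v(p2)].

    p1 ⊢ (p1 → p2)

Enumerate valuations to refute Γ ⊢ Δ:
  v=000: Γ:[p1=F] Δ:[(p1 → p2)=T] refutes=False
  v=001: Γ:[p1=F] Δ:[(p1 → p2)=T] refutes=False
  v=010: Γ:[p1=T] Δ:[(p1 → p2)=F] refutes=True  ← countermodel

Result: [0, 1, 0]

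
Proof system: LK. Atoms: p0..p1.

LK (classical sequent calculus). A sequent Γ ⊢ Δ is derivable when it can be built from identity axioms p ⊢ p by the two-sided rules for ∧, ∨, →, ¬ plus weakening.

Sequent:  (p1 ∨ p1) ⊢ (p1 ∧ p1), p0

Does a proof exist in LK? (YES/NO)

Derivation (root first):
[∨L] (p1 ∨ p1) ⊢ (p1 ∧ p1), p0
  [∧R] p1 ⊢ (p1 ∧ p1)
    [Ax] p1 ⊢ p1
    [Ax] p1 ⊢ p1
  [WR] p1 ⊢ (p1 ∧ p1), p0
    [∧R] p1 ⊢ (p1 ∧ p1)
      [Ax] p1 ⊢ p1
      [Ax] p1 ⊢ p1

Result: YES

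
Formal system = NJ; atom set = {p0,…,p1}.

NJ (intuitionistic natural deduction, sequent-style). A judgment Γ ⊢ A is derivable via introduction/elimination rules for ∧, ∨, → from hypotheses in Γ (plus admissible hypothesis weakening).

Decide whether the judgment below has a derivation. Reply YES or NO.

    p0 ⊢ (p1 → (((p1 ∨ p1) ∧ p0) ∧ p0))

Derivation (root first):
[→I] p0 ⊢ (p1 → (((p1 ∨ p1) ∧ p0) ∧ p0))
  [∧I] p1, p0 ⊢ (((p1 ∨ p1) ∧ p0) ∧ p0)
    [∧I] p1, p0 ⊢ ((p1 ∨ p1) ∧ p0)
      [∨I₂] p1 ⊢ (p1 ∨ p1)
        [Ax] p1 ⊢ p1
      [Ax] p0 ⊢ p0
    [Ax] p0 ⊢ p0

Result: YES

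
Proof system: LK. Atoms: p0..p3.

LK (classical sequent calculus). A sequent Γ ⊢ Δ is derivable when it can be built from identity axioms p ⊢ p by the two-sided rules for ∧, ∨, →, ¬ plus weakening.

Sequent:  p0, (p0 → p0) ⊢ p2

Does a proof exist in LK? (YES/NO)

Enumerate valuations to refute Γ ⊢ Δ:
  v=0000: Γ:[p0=F, (p0 → p0)=T] Δ:[p2=F] refutes=False
  v=0001: Γ:[p0=F, (p0 → p0)=T] Δ:[p2=F] refutes=False
  v=0010: Γ:[p0=F, (p0 → p0)=T] Δ:[p2=T] refutes=False
  v=0011: Γ:[p0=F, (p0 → p0)=T] Δ:[p2=T] refutes=False
  v=0100: Γ:[p0=F, (p0 → p0)=T] Δ:[p2=F] refutes=False
  v=0101: Γ:[p0=F, (p0 → p0)=T] Δ:[p2=F] refutes=False
  v=0110: Γ:[p0=F, (p0 → p0)=T] Δ:[p2=T] refutes=False
  v=0111: Γ:[p0=F, (p0 → p0)=T] Δ:[p2=T] refutes=False
  v=1000: Γ:[p0=T, (p0 → p0)=T] Δ:[p2=F] refutes=True  ← countermodel

Result: NO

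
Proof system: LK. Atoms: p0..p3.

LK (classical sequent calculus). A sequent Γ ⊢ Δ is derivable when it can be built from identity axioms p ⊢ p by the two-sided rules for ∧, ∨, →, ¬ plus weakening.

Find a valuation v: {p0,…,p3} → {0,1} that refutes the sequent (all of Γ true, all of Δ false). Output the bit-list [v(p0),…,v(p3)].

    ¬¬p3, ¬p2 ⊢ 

Enumerate valuations to refute Γ ⊢ Δ:
  v=0000: Γ:[¬¬p3=F, ¬p2=T] Δ:[] refutes=False
  v=0001: Γ:[¬¬p3=T, ¬p2=T] Δ:[] refutes=True  ← countermodel

Result: [0, 0, 0, 1]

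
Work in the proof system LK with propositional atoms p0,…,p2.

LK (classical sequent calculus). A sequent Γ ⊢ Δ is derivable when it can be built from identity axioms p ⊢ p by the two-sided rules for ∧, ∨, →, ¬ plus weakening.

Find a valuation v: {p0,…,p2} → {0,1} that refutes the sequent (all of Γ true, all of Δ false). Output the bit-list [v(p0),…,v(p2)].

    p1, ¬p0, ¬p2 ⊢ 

Enumerate valuations to refute Γ ⊢ Δ:
  v=000: Γ:[p1=F, ¬p0=T, ¬p2=T] Δ:[] refutes=False
  v=001: Γ:[p1=F, ¬p0=T, ¬p2=F] Δ:[] refutes=False
  v=010: Γ:[p1=T, ¬p0=T, ¬p2=T] Δ:[] refutes=True  ← countermodel

Result: [0, 1, 0]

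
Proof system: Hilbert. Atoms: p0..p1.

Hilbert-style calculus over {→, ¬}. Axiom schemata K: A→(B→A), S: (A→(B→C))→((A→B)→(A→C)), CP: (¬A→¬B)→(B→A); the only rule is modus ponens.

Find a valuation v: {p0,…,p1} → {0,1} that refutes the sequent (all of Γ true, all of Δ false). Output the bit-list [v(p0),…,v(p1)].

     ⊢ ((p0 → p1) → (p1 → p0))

Truth-table refutation:
  v=00: Γ:[] Δ:[((p0 → p1) → (p1 → p0))=T] refutes=False
  v=01: Γ:[] Δ:[((p0 → p1) → (p1 → p0))=F] refutes=True  ← countermodel

Result: [0, 1]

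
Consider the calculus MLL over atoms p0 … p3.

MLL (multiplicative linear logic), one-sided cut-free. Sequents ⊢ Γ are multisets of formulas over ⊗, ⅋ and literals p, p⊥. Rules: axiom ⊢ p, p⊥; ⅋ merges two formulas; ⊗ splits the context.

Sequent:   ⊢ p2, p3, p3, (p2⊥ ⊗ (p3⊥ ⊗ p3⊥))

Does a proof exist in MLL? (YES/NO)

Derivation trace:
[⊗]  ⊢ p2, p3, p3, (p2⊥ ⊗ (p3⊥ ⊗ p3⊥))
  [Ax]  ⊢ p2, p2⊥
  [⊗]  ⊢ p3, p3, (p3⊥ ⊗ p3⊥)
    [Ax]  ⊢ p3, p3⊥
    [Ax]  ⊢ p3, p3⊥

Result: YES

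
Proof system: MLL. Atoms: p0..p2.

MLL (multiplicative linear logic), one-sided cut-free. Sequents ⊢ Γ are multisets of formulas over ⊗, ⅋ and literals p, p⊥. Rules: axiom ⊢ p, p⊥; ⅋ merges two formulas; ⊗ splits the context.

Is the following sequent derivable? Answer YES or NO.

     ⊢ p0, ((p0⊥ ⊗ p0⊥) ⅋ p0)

Derivation trace:
[⅋]  ⊢ p0, ((p0⊥ ⊗ p0⊥) ⅋ p0)
  [⊗]  ⊢ p0, p0, (p0⊥ ⊗ p0⊥)
    [Ax]  ⊢ p0, p0⊥
    [Ax]  ⊢ p0, p0⊥

Result: YES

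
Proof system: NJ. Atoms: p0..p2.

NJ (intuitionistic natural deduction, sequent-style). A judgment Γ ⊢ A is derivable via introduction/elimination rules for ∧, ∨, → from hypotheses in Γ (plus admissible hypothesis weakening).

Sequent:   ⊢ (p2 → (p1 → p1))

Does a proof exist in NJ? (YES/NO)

Derivation (root first):
[→I]  ⊢ (p2 → (p1 → p1))
  [Wk] p2 ⊢ (p1 → p1)
    [→I]  ⊢ (p1 → p1)
      [Ax] p1 ⊢ p1

Result: YES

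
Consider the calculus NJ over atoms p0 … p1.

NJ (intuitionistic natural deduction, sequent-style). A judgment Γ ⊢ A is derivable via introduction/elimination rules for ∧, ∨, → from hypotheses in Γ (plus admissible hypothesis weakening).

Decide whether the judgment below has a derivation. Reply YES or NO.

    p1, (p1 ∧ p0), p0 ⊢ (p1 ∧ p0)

Derivation (root first):
[∧I] p1, (p1 ∧ p0), p0 ⊢ (p1 ∧ p0)
  [Wk] p1, (p1 ∧ p0) ⊢ p1
    [Ax] p1 ⊢ p1
  [Ax] p0 ⊢ p0

Result: YES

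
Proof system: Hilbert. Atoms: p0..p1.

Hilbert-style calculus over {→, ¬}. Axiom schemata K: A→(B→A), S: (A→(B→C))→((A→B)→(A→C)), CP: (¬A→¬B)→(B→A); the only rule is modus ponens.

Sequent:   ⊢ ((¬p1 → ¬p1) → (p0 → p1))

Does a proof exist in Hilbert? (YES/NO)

Truth-table refutation:
  v=00: Γ:[] Δ:[((¬p1 → ¬p1) → (p0 → p1))=T] refutes=False
  v=01: Γ:[] Δ:[((¬p1 → ¬p1) → (p0 → p1))=T] refutes=False
  v=10: Γ:[] Δ:[((¬p1 → ¬p1) → (p0 → p1))=F] refutes=True  ← countermodel

Result: NO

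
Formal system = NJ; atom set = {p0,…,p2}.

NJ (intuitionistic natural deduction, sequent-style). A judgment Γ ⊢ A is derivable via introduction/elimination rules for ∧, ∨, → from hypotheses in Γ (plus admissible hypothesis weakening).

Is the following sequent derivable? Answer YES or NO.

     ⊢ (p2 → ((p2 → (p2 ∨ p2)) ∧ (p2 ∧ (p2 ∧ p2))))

Derivation (root first):
[→I]  ⊢ (p2 → ((p2 → (p2 ∨ p2)) ∧ (p2 ∧ (p2 ∧ p2))))
  [∧I] p2 ⊢ ((p2 → (p2 ∨ p2)) ∧ (p2 ∧ (p2 ∧ p2)))
    [→I]  ⊢ (p2 → (p2 ∨ p2))
      [∨I₁] p2 ⊢ (p2 ∨ p2)
        [Ax] p2 ⊢ p2
    [∧I] p2 ⊢ (p2 ∧ (p2 ∧ p2))
      [Ax] p2 ⊢ p2
      [∧I] p2 ⊢ (p2 ∧ p2)
        [Ax] p2 ⊢ p2
        [Ax] p2 ⊢ p2

Result: YES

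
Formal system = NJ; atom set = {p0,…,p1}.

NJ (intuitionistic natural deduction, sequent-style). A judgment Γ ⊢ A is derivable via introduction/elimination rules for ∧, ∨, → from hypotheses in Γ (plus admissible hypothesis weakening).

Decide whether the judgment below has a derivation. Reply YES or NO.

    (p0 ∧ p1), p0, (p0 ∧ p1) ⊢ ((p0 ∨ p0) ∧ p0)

Proof tree:
[Wk] (p0 ∧ p1), p0, (p0 ∧ p1) ⊢ ((p0 ∨ p0) ∧ p0)
  [∧I] (p0 ∧ p1), p0 ⊢ ((p0 ∨ p0) ∧ p0)
    [Wk] p0, (p0 ∧ p1) ⊢ (p0 ∨ p0)
      [∨I₁] p0 ⊢ (p0 ∨ p0)
        [Ax] p0 ⊢ p0
    [Ax] p0 ⊢ p0

Result: YES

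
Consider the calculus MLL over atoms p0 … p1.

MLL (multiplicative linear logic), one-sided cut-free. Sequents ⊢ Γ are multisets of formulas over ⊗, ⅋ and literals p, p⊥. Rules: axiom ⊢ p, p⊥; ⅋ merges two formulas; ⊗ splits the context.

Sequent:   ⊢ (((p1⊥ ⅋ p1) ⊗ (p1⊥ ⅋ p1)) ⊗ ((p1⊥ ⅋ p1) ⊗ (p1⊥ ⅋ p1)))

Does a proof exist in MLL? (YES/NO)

Proof tree:
[⊗]  ⊢ (((p1⊥ ⅋ p1) ⊗ (p1⊥ ⅋ p1)) ⊗ ((p1⊥ ⅋ p1) ⊗ (p1⊥ ⅋ p1)))
  [⊗]  ⊢ ((p1⊥ ⅋ p1) ⊗ (p1⊥ ⅋ p1))
    [⅋]  ⊢ (p1⊥ ⅋ p1)
      [Ax]  ⊢ p1, p1⊥
    [⅋]  ⊢ (p1⊥ ⅋ p1)
      [Ax]  ⊢ p1, p1⊥
  [⊗]  ⊢ ((p1⊥ ⅋ p1) ⊗ (p1⊥ ⅋ p1))
    [⅋]  ⊢ (p1⊥ ⅋ p1)
      [Ax]  ⊢ p1, p1⊥
    [⅋]  ⊢ (p1⊥ ⅋ p1)
      [Ax]  ⊢ p1, p1⊥

Result: YES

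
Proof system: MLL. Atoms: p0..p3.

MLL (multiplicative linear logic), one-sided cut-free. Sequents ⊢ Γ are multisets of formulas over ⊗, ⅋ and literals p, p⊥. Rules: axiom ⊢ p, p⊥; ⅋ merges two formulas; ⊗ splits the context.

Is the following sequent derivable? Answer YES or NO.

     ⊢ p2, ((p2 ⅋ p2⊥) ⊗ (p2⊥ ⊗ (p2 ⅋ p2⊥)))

Derivation (root first):
[⊗]  ⊢ p2, ((p2 ⅋ p2⊥) ⊗ (p2⊥ ⊗ (p2 ⅋ p2⊥)))
  [⅋]  ⊢ (p2 ⅋ p2⊥)
    [Ax]  ⊢ p2, p2⊥
  [⊗]  ⊢ p2, (p2⊥ ⊗ (p2 ⅋ p2⊥))
    [Ax]  ⊢ p2, p2⊥
    [⅋]  ⊢ (p2 ⅋ p2⊥)
      [Ax]  ⊢ p2, p2⊥

Result: YES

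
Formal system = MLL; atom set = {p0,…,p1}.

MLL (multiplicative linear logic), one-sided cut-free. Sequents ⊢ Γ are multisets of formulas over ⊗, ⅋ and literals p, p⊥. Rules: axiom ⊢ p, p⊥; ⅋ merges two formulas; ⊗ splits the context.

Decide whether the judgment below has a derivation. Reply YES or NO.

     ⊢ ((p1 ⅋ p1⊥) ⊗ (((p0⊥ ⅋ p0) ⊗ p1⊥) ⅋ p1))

Proof tree:
[⊗]  ⊢ ((p1 ⅋ p1⊥) ⊗ (((p0⊥ ⅋ p0) ⊗ p1⊥) ⅋ p1))
  [⅋]  ⊢ (p1 ⅋ p1⊥)
    [Ax]  ⊢ p1, p1⊥
  [⅋]  ⊢ (((p0⊥ ⅋ p0) ⊗ p1⊥) ⅋ p1)
    [⊗]  ⊢ p1, ((p0⊥ ⅋ p0) ⊗ p1⊥)
      [⅋]  ⊢ (p0⊥ ⅋ p0)
        [Ax]  ⊢ p0, p0⊥
      [Ax]  ⊢ p1, p1⊥

Result: YES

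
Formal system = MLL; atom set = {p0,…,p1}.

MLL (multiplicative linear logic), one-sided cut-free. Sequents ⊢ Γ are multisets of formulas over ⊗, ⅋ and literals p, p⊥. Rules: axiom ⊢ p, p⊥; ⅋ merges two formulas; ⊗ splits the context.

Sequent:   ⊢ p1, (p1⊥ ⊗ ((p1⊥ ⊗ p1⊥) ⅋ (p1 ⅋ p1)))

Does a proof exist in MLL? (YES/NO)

Derivation (root first):
[⊗]  ⊢ p1, (p1⊥ ⊗ ((p1⊥ ⊗ p1⊥) ⅋ (p1 ⅋ p1)))
  [Ax]  ⊢ p1, p1⊥
  [⅋]  ⊢ ((p1⊥ ⊗ p1⊥) ⅋ (p1 ⅋ p1))
    [⅋]  ⊢ (p1⊥ ⊗ p1⊥), (p1 ⅋ p1)
      [⊗]  ⊢ p1, p1, (p1⊥ ⊗ p1⊥)
        [Ax]  ⊢ p1, p1⊥
        [Ax]  ⊢ p1, p1⊥

Result: YES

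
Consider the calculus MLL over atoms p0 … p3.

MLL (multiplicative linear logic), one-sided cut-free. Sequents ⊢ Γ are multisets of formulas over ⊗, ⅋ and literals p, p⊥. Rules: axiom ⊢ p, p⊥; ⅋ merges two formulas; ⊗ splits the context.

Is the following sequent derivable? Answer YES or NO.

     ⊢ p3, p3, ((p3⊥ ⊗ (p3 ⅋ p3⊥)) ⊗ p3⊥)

Derivation trace:
[⊗]  ⊢ p3, p3, ((p3⊥ ⊗ (p3 ⅋ p3⊥)) ⊗ p3⊥)
  [⊗]  ⊢ p3, (p3⊥ ⊗ (p3 ⅋ p3⊥))
    [Ax]  ⊢ p3, p3⊥
    [⅋]  ⊢ (p3 ⅋ p3⊥)
      [Ax]  ⊢ p3, p3⊥
  [Ax]  ⊢ p3, p3⊥

Result: YES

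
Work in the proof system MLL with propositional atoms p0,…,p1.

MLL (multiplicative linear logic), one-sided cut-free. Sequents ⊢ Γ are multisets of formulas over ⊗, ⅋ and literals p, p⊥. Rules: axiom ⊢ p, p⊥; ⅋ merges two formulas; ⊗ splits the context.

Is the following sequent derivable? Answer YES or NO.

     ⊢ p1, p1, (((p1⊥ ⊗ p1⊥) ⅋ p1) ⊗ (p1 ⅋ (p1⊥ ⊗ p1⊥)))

Derivation (root first):
[⊗]  ⊢ p1, p1, (((p1⊥ ⊗ p1⊥) ⅋ p1) ⊗ (p1 ⅋ (p1⊥ ⊗ p1⊥)))
  [⅋]  ⊢ p1, ((p1⊥ ⊗ p1⊥) ⅋ p1)
    [⊗]  ⊢ p1, p1, (p1⊥ ⊗ p1⊥)
      [Ax]  ⊢ p1, p1⊥
      [Ax]  ⊢ p1, p1⊥
  [⅋]  ⊢ p1, (p1 ⅋ (p1⊥ ⊗ p1⊥))
    [⊗]  ⊢ p1, p1, (p1⊥ ⊗ p1⊥)
      [Ax]  ⊢ p1, p1⊥
      [Ax]  ⊢ p1, p1⊥

Result: YES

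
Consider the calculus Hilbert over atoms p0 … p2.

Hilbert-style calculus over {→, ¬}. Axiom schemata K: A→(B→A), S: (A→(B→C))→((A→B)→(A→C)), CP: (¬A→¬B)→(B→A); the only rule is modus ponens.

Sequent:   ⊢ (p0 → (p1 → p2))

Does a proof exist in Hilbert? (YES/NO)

Truth-table refutation:
  v=000: Γ:[] Δ:[(p0 → (p1 → p2))=T] refutes=False
  v=001: Γ:[] Δ:[(p0 → (p1 → p2))=T] refutes=False
  v=010: Γ:[] Δ:[(p0 → (p1 → p2))=T] refutes=False
  v=011: Γ:[] Δ:[(p0 → (p1 → p2))=T] refutes=False
  v=100: Γ:[] Δ:[(p0 → (p1 → p2))=T] refutes=False
  v=101: Γ:[] Δ:[(p0 → (p1 → p2))=T] refutes=False
  v=110: Γ:[] Δ:[(p0 → (p1 → p2))=F] refutes=True  ← countermodel

Result: NO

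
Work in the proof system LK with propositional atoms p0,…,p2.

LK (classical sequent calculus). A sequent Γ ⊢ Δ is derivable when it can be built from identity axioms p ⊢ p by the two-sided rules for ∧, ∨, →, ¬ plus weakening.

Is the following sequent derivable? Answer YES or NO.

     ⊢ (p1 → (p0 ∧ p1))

Enumerate valuations to refute Γ ⊢ Δ:
  v=000: Γ:[] Δ:[(p1 → (p0 ∧ p1))=T] refutes=False
  v=001: Γ:[] Δ:[(p1 → (p0 ∧ p1))=T] refutes=False
  v=010: Γ:[] Δ:[(p1 → (p0 ∧ p1))=F] refutes=True  ← countermodel

Result: NO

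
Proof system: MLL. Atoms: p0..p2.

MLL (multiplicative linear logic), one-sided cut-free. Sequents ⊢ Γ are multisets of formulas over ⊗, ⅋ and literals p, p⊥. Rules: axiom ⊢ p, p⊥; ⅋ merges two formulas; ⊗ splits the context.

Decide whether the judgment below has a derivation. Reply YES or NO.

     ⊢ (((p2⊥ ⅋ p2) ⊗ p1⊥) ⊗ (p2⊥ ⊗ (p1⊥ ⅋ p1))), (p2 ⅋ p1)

Derivation trace:
[⅋]  ⊢ (((p2⊥ ⅋ p2) ⊗ p1⊥) ⊗ (p2⊥ ⊗ (p1⊥ ⅋ p1))), (p2 ⅋ p1)
  [⊗]  ⊢ p1, p2, (((p2⊥ ⅋ p2) ⊗ p1⊥) ⊗ (p2⊥ ⊗ (p1⊥ ⅋ p1)))
    [⊗]  ⊢ p1, ((p2⊥ ⅋ p2) ⊗ p1⊥)
      [⅋]  ⊢ (p2⊥ ⅋ p2)
        [Ax]  ⊢ p2, p2⊥
      [Ax]  ⊢ p1, p1⊥
    [⊗]  ⊢ p2, (p2⊥ ⊗ (p1⊥ ⅋ p1))
      [Ax]  ⊢ p2, p2⊥
      [⅋]  ⊢ (p1⊥ ⅋ p1)
        [Ax]  ⊢ p1, p1⊥

Result: YES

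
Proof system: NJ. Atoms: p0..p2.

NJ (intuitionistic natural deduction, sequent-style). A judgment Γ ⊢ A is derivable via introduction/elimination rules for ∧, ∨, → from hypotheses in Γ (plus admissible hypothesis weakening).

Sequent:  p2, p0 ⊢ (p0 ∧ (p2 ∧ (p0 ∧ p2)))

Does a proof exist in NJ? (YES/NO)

Proof tree:
[∧I] p2, p0 ⊢ (p0 ∧ (p2 ∧ (p0 ∧ p2)))
  [Ax] p0 ⊢ p0
  [∧I] p2, p0 ⊢ (p2 ∧ (p0 ∧ p2))
    [Ax] p2 ⊢ p2
    [Wk] p2, p0, p0 ⊢ (p0 ∧ p2)
      [∧I] p2, p0 ⊢ (p0 ∧ p2)
        [Ax] p0 ⊢ p0
        [Ax] p2 ⊢ p2

Result: YES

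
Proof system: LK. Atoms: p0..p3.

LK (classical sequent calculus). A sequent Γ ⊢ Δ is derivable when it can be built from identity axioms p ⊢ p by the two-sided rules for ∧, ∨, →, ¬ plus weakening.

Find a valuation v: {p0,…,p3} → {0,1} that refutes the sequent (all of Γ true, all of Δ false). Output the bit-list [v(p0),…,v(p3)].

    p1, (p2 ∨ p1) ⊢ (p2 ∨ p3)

Enumerate valuations to refute Γ ⊢ Δ:
  v=0000: Γ:[p1=F, (p2 ∨ p1)=F] Δ:[(p2 ∨ p3)=F] refutes=False
  v=0001: Γ:[p1=F, (p2 ∨ p1)=F] Δ:[(p2 ∨ p3)=T] refutes=False
  v=0010: Γ:[p1=F, (p2 ∨ p1)=T] Δ:[(p2 ∨ p3)=T] refutes=False
  v=0011: Γ:[p1=F, (p2 ∨ p1)=T] Δ:[(p2 ∨ p3)=T] refutes=False
  v=0100: Γ:[p1=T, (p2 ∨ p1)=T] Δ:[(p2 ∨ p3)=F] refutes=True  ← countermodel

Result: [0, 1, 0, 0]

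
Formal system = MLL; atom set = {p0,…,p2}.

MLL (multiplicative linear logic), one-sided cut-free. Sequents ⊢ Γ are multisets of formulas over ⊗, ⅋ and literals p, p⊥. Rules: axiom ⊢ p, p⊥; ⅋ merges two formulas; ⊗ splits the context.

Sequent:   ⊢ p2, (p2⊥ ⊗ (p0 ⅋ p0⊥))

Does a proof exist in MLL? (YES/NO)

Derivation trace:
[⊗]  ⊢ p2, (p2⊥ ⊗ (p0 ⅋ p0⊥))
  [Ax]  ⊢ p2, p2⊥
  [⅋]  ⊢ (p0 ⅋ p0⊥)
    [Ax]  ⊢ p0, p0⊥

Result: YES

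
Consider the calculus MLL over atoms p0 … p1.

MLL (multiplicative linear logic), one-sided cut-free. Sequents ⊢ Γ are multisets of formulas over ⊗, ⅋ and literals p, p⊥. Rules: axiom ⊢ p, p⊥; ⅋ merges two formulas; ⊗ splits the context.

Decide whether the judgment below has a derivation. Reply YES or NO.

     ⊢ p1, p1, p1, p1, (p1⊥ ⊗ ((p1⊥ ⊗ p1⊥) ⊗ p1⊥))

Proof tree:
[⊗]  ⊢ p1, p1, p1, p1, (p1⊥ ⊗ ((p1⊥ ⊗ p1⊥) ⊗ p1⊥))
  [Ax]  ⊢ p1, p1⊥
  [⊗]  ⊢ p1, p1, p1, ((p1⊥ ⊗ p1⊥) ⊗ p1⊥)
    [⊗]  ⊢ p1, p1, (p1⊥ ⊗ p1⊥)
      [Ax]  ⊢ p1, p1⊥
      [Ax]  ⊢ p1, p1⊥
    [Ax]  ⊢ p1, p1⊥

Result: YES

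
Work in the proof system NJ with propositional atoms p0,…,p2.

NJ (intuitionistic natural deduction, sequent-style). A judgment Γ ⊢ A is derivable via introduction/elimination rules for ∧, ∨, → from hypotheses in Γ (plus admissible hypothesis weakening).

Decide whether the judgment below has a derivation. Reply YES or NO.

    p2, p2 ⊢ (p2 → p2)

Derivation trace:
[Wk] p2, p2 ⊢ (p2 → p2)
  [→I] p2 ⊢ (p2 → p2)
    [Wk] p2, p2 ⊢ p2
      [Ax] p2 ⊢ p2

Result: YES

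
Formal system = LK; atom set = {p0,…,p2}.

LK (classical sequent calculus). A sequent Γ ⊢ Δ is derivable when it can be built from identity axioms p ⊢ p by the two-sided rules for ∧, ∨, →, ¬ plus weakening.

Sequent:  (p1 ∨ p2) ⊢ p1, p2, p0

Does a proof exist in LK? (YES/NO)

Proof tree:
[WR] (p1 ∨ p2) ⊢ p1, p2, p0
  [∨L] (p1 ∨ p2) ⊢ p1, p2
    [Ax] p1 ⊢ p1
    [Ax] p2 ⊢ p2

Result: YES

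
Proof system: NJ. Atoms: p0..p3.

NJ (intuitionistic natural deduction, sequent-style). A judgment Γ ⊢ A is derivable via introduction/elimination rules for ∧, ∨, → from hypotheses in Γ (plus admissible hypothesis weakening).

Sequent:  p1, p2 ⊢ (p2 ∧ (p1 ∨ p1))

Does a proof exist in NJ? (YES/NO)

Derivation (root first):
[∧I] p1, p2 ⊢ (p2 ∧ (p1 ∨ p1))
  [Ax] p2 ⊢ p2
  [∨I₂] p1 ⊢ (p1 ∨ p1)
    [Ax] p1 ⊢ p1

Result: YES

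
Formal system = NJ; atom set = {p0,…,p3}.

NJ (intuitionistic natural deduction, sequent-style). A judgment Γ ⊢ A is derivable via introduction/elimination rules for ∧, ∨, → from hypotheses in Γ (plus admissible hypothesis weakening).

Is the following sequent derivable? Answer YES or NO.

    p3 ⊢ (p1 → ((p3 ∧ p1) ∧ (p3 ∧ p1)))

Derivation trace:
[→I] p3 ⊢ (p1 → ((p3 ∧ p1) ∧ (p3 ∧ p1)))
  [∧I] p1, p3 ⊢ ((p3 ∧ p1) ∧ (p3 ∧ p1))
    [∧I] p1, p3 ⊢ (p3 ∧ p1)
      [Ax] p3 ⊢ p3
      [Ax] p1 ⊢ p1
    [∧I] p1, p3 ⊢ (p3 ∧ p1)
      [Ax] p3 ⊢ p3
      [Ax] p1 ⊢ p1

Result: YES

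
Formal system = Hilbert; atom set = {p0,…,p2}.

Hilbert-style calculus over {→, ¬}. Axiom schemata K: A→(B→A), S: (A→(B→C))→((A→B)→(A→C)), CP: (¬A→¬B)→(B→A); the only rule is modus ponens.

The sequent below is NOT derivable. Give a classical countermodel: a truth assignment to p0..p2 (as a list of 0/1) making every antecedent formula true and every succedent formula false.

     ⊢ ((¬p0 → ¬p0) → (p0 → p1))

Search for a countermodel by truth-table:
  v=000: Γ:[] Δ:[((¬p0 → ¬p0) → (p0 → p1))=T] refutes=False
  v=001: Γ:[] Δ:[((¬p0 → ¬p0) → (p0 → p1))=T] refutes=False
  v=010: Γ:[] Δ:[((¬p0 → ¬p0) → (p0 → p1))=T] refutes=False
  v=011: Γ:[] Δ:[((¬p0 → ¬p0) → (p0 → p1))=T] refutes=False
  v=100: Γ:[] Δ:[((¬p0 → ¬p0) → (p0 → p1))=F] refutes=True  ← countermodel

Result: [1, 0, 0]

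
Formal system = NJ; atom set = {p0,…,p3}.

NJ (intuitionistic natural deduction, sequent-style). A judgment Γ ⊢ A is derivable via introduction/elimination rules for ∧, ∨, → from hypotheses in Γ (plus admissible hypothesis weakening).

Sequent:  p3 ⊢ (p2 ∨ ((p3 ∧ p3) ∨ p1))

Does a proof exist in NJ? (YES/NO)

Proof tree:
[∨I₂] p3 ⊢ (p2 ∨ ((p3 ∧ p3) ∨ p1))
  [∨I₁] p3 ⊢ ((p3 ∧ p3) ∨ p1)
    [∧I] p3 ⊢ (p3 ∧ p3)
      [Ax] p3 ⊢ p3
      [Ax] p3 ⊢ p3

Result: YES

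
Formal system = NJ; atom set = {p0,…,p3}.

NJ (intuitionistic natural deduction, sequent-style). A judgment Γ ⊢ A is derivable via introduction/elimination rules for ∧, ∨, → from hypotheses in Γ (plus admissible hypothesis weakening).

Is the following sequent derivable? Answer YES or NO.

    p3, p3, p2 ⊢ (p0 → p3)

Proof tree:
[Wk] p3, p3, p2 ⊢ (p0 → p3)
  [→I] p3, p3 ⊢ (p0 → p3)
    [Wk] p3, p3, p0 ⊢ p3
      [Wk] p3, p3 ⊢ p3
        [Ax] p3 ⊢ p3

Result: YES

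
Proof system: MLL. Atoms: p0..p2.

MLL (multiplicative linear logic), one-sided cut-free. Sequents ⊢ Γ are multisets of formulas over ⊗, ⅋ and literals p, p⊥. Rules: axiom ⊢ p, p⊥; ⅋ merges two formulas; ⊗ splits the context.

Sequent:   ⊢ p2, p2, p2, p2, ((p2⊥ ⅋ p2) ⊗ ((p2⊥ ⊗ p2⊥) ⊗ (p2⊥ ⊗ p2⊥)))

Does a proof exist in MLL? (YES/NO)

Proof tree:
[⊗]  ⊢ p2, p2, p2, p2, ((p2⊥ ⅋ p2) ⊗ ((p2⊥ ⊗ p2⊥) ⊗ (p2⊥ ⊗ p2⊥)))
  [⅋]  ⊢ (p2⊥ ⅋ p2)
    [Ax]  ⊢ p2, p2⊥
  [⊗]  ⊢ p2, p2, p2, p2, ((p2⊥ ⊗ p2⊥) ⊗ (p2⊥ ⊗ p2⊥))
    [⊗]  ⊢ p2, p2, (p2⊥ ⊗ p2⊥)
      [Ax]  ⊢ p2, p2⊥
      [Ax]  ⊢ p2, p2⊥
    [⊗]  ⊢ p2, p2, (p2⊥ ⊗ p2⊥)
      [Ax]  ⊢ p2, p2⊥
      [Ax]  ⊢ p2, p2⊥

Result: YES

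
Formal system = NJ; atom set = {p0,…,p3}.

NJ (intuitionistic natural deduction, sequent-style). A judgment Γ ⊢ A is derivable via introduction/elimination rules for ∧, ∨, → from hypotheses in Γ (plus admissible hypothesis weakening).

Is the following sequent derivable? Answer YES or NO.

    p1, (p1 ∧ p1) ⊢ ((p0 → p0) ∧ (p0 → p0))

Proof tree:
[∧I] p1, (p1 ∧ p1) ⊢ ((p0 → p0) ∧ (p0 → p0))
  [Wk] p1, (p1 ∧ p1) ⊢ (p0 → p0)
    [Wk] p1 ⊢ (p0 → p0)
      [→I]  ⊢ (p0 → p0)
        [Ax] p0 ⊢ p0
  [Wk] p1, (p1 ∧ p1) ⊢ (p0 → p0)
    [Wk] p1 ⊢ (p0 → p0)
      [→I]  ⊢ (p0 → p0)
        [Ax] p0 ⊢ p0

Result: YES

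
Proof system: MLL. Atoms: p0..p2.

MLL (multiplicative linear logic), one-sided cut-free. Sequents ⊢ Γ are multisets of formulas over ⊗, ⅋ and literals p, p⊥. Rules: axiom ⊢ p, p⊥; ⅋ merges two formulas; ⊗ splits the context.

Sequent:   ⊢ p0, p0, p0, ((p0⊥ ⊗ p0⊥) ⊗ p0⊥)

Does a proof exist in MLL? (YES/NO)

Derivation trace:
[⊗]  ⊢ p0, p0, p0, ((p0⊥ ⊗ p0⊥) ⊗ p0⊥)
  [⊗]  ⊢ p0, p0, (p0⊥ ⊗ p0⊥)
    [Ax]  ⊢ p0, p0⊥
    [Ax]  ⊢ p0, p0⊥
  [Ax]  ⊢ p0, p0⊥

Result: YES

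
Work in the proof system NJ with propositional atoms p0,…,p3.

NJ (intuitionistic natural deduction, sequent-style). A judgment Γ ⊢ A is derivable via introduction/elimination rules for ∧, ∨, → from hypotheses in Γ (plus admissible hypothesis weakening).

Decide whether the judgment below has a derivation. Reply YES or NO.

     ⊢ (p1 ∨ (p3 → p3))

Derivation trace:
[∨I₂]  ⊢ (p1 ∨ (p3 → p3))
  [→I]  ⊢ (p3 → p3)
    [Ax] p3 ⊢ p3

Result: YES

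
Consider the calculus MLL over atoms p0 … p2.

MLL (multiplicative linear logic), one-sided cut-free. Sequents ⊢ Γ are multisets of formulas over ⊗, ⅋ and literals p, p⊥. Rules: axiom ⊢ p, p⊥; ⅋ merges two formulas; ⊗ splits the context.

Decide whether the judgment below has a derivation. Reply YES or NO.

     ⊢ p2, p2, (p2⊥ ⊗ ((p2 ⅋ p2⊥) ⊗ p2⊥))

Derivation (root first):
[⊗]  ⊢ p2, p2, (p2⊥ ⊗ ((p2 ⅋ p2⊥) ⊗ p2⊥))
  [Ax]  ⊢ p2, p2⊥
  [⊗]  ⊢ p2, ((p2 ⅋ p2⊥) ⊗ p2⊥)
    [⅋]  ⊢ (p2 ⅋ p2⊥)
      [Ax]  ⊢ p2, p2⊥
    [Ax]  ⊢ p2, p2⊥

Result: YES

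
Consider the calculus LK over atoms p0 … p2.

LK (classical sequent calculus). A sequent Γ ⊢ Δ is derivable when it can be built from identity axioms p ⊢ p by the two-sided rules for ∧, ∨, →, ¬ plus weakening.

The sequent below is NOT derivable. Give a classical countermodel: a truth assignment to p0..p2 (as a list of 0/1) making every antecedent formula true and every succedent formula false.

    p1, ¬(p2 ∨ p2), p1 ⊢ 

Truth-table refutation:
  v=000: Γ:[p1=F, ¬(p2 ∨ p2)=T, p1=F] Δ:[] refutes=False
  v=001: Γ:[p1=F, ¬(p2 ∨ p2)=F, p1=F] Δ:[] refutes=False
  v=010: Γ:[p1=T, ¬(p2 ∨ p2)=T, p1=T] Δ:[] refutes=True  ← countermodel

Result: [0, 1, 0]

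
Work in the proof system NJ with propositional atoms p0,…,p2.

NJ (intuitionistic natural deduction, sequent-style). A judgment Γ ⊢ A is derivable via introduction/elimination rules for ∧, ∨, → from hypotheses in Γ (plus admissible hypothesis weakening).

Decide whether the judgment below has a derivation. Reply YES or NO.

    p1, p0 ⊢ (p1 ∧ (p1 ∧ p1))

Derivation (root first):
[∧I] p1, p0 ⊢ (p1 ∧ (p1 ∧ p1))
  [Ax] p1 ⊢ p1
  [∧I] p1, p0 ⊢ (p1 ∧ p1)
    [Wk] p1, p0 ⊢ p1
      [Ax] p1 ⊢ p1
    [Wk] p1, p0 ⊢ p1
      [Ax] p1 ⊢ p1

Result: YES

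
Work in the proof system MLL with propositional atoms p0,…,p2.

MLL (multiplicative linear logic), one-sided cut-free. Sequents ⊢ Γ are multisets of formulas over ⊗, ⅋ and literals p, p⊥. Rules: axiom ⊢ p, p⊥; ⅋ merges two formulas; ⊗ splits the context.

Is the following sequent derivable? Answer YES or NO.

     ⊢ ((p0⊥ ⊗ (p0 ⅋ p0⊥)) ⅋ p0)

Proof tree:
[⅋]  ⊢ ((p0⊥ ⊗ (p0 ⅋ p0⊥)) ⅋ p0)
  [⊗]  ⊢ p0, (p0⊥ ⊗ (p0 ⅋ p0⊥))
    [Ax]  ⊢ p0, p0⊥
    [⅋]  ⊢ (p0 ⅋ p0⊥)
      [Ax]  ⊢ p0, p0⊥

Result: YES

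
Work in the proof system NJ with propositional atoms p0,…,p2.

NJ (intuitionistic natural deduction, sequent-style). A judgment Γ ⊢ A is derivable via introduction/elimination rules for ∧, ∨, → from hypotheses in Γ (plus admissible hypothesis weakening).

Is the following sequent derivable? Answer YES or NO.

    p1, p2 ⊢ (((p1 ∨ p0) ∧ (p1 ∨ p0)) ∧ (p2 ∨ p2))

Derivation trace:
[∧I] p1, p2 ⊢ (((p1 ∨ p0) ∧ (p1 ∨ p0)) ∧ (p2 ∨ p2))
  [∧I] p1 ⊢ ((p1 ∨ p0) ∧ (p1 ∨ p0))
    [∨I₁] p1 ⊢ (p1 ∨ p0)
      [Ax] p1 ⊢ p1
    [∨I₁] p1 ⊢ (p1 ∨ p0)
      [Ax] p1 ⊢ p1
  [∨I₂] p2 ⊢ (p2 ∨ p2)
    [Ax] p2 ⊢ p2

Result: YES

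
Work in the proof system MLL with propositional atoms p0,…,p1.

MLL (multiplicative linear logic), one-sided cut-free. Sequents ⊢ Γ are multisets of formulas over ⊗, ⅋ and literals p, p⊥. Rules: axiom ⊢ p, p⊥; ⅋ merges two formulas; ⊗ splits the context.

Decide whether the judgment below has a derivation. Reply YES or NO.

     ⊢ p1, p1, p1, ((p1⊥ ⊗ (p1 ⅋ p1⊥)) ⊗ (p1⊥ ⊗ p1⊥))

Derivation (root first):
[⊗]  ⊢ p1, p1, p1, ((p1⊥ ⊗ (p1 ⅋ p1⊥)) ⊗ (p1⊥ ⊗ p1⊥))
  [⊗]  ⊢ p1, (p1⊥ ⊗ (p1 ⅋ p1⊥))
    [Ax]  ⊢ p1, p1⊥
    [⅋]  ⊢ (p1 ⅋ p1⊥)
      [Ax]  ⊢ p1, p1⊥
  [⊗]  ⊢ p1, p1, (p1⊥ ⊗ p1⊥)
    [Ax]  ⊢ p1, p1⊥
    [Ax]  ⊢ p1, p1⊥

Result: YES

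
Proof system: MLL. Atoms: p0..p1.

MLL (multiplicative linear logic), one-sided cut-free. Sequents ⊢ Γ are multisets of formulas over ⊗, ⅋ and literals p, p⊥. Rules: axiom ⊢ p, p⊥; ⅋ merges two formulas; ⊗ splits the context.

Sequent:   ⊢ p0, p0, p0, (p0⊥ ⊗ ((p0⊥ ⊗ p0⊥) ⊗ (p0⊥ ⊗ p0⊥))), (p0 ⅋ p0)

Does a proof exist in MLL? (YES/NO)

Derivation trace:
[⅋]  ⊢ p0, p0, p0, (p0⊥ ⊗ ((p0⊥ ⊗ p0⊥) ⊗ (p0⊥ ⊗ p0⊥))), (p0 ⅋ p0)
  [⊗]  ⊢ p0, p0, p0, p0, p0, (p0⊥ ⊗ ((p0⊥ ⊗ p0⊥) ⊗ (p0⊥ ⊗ p0⊥)))
    [Ax]  ⊢ p0, p0⊥
    [⊗]  ⊢ p0, p0, p0, p0, ((p0⊥ ⊗ p0⊥) ⊗ (p0⊥ ⊗ p0⊥))
      [⊗]  ⊢ p0, p0, (p0⊥ ⊗ p0⊥)
        [Ax]  ⊢ p0, p0⊥
        [Ax]  ⊢ p0, p0⊥
      [⊗]  ⊢ p0, p0, (p0⊥ ⊗ p0⊥)
        [Ax]  ⊢ p0, p0⊥
        [Ax]  ⊢ p0, p0⊥

Result: YES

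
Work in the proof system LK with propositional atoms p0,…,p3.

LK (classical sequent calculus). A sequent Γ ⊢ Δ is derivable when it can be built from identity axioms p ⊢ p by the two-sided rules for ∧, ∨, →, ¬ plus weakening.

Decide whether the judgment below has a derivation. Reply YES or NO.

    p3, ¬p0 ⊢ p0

Search for a countermodel by truth-table:
  v=0000: Γ:[p3=F, ¬p0=T] Δ:[p0=F] refutes=False
  v=0001: Γ:[p3=T, ¬p0=T] Δ:[p0=F] refutes=True  ← countermodel

Result: NO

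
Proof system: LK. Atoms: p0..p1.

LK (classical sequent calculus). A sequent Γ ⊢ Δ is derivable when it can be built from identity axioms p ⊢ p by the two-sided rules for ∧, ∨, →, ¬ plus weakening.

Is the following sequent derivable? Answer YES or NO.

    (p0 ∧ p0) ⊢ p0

Derivation (root first):
[∧L] (p0 ∧ p0) ⊢ p0
  [WL] p0, p0 ⊢ p0
    [Ax] p0 ⊢ p0

Result: YES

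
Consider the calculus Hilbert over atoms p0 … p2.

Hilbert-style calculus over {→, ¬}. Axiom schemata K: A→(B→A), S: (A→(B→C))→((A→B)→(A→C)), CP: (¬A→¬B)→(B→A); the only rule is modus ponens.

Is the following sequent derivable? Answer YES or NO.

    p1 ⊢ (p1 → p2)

Truth-table refutation:
  v=000: Γ:[p1=F] Δ:[(p1 → p2)=T] refutes=False
  v=001: Γ:[p1=F] Δ:[(p1 → p2)=T] refutes=False
  v=010: Γ:[p1=T] Δ:[(p1 → p2)=F] refutes=True  ← countermodel

Result: NO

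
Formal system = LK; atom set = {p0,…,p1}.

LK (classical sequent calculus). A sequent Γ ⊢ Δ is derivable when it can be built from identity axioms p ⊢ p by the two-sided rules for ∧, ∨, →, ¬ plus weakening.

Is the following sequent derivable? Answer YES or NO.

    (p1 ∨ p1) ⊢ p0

Search for a countermodel by truth-table:
  v=00: Γ:[(p1 ∨ p1)=F] Δ:[p0=F] refutes=False
  v=01: Γ:[(p1 ∨ p1)=T] Δ:[p0=F] refutes=True  ← countermodel

Result: NO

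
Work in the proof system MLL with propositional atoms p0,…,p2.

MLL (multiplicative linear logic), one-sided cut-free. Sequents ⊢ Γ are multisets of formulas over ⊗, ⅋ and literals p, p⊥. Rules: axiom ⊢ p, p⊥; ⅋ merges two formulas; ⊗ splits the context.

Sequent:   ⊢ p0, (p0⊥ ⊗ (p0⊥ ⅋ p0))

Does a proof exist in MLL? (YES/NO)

Derivation trace:
[⊗]  ⊢ p0, (p0⊥ ⊗ (p0⊥ ⅋ p0))
  [Ax]  ⊢ p0, p0⊥
  [⅋]  ⊢ (p0⊥ ⅋ p0)
    [Ax]  ⊢ p0, p0⊥

Result: YES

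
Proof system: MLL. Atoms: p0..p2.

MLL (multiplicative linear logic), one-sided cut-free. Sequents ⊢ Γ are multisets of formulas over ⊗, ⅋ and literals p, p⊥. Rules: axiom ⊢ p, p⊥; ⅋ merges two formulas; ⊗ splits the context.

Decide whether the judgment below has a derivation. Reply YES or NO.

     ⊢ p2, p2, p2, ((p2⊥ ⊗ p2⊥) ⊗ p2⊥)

Proof tree:
[⊗]  ⊢ p2, p2, p2, ((p2⊥ ⊗ p2⊥) ⊗ p2⊥)
  [⊗]  ⊢ p2, p2, (p2⊥ ⊗ p2⊥)
    [Ax]  ⊢ p2, p2⊥
    [Ax]  ⊢ p2, p2⊥
  [Ax]  ⊢ p2, p2⊥

Result: YES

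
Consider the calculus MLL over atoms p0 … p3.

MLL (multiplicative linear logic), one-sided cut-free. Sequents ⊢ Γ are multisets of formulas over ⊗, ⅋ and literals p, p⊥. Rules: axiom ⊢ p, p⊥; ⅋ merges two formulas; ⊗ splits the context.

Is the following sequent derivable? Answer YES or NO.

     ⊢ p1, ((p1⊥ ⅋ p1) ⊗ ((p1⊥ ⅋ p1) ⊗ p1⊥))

Proof tree:
[⊗]  ⊢ p1, ((p1⊥ ⅋ p1) ⊗ ((p1⊥ ⅋ p1) ⊗ p1⊥))
  [⅋]  ⊢ (p1⊥ ⅋ p1)
    [Ax]  ⊢ p1, p1⊥
  [⊗]  ⊢ p1, ((p1⊥ ⅋ p1) ⊗ p1⊥)
    [⅋]  ⊢ (p1⊥ ⅋ p1)
      [Ax]  ⊢ p1, p1⊥
    [Ax]  ⊢ p1, p1⊥

Result: YES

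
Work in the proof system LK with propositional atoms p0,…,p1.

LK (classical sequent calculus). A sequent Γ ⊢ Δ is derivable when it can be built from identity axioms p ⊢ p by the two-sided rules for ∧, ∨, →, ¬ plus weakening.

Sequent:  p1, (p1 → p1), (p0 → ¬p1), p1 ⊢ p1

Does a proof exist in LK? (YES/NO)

Derivation trace:
[WL] p1, (p1 → p1), (p0 → ¬p1), p1 ⊢ p1
  [→L] p1, (p1 → p1), (p0 → ¬p1) ⊢ p1
    [WR] p1, (p1 → p1) ⊢ p1, p0
      [→L] p1, (p1 → p1) ⊢ p1
        [Ax] p1 ⊢ p1
        [Ax] p1 ⊢ p1
    [¬L] p1, ¬p1 ⊢ 
      [Ax] p1 ⊢ p1

Result: YES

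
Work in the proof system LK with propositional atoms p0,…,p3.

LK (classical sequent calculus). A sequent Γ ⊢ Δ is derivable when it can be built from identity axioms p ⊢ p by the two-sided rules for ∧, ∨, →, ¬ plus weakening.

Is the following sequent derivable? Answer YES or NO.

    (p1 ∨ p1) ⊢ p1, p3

Derivation (root first):
[∨L] (p1 ∨ p1) ⊢ p1, p3
  [Ax] p1 ⊢ p1
  [WR] p1 ⊢ p1, p3
    [Ax] p1 ⊢ p1

Result: YES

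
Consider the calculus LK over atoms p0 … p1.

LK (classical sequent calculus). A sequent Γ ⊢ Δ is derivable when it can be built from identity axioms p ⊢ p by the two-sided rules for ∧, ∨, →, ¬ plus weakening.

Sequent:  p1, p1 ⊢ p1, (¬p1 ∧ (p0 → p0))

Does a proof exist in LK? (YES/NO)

Derivation (root first):
[WL] p1, p1 ⊢ p1, (¬p1 ∧ (p0 → p0))
  [WL] p1 ⊢ p1, (¬p1 ∧ (p0 → p0))
    [∧R]  ⊢ p1, (¬p1 ∧ (p0 → p0))
      [¬R]  ⊢ p1, ¬p1
        [Ax] p1 ⊢ p1
      [→R]  ⊢ (p0 → p0)
        [Ax] p0 ⊢ p0

Result: YES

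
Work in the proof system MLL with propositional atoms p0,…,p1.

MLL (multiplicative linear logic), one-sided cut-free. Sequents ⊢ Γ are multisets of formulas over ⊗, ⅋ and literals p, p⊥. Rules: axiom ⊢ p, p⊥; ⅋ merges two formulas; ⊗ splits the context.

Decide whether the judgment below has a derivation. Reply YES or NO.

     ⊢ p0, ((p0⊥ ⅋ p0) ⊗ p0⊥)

Proof tree:
[⊗]  ⊢ p0, ((p0⊥ ⅋ p0) ⊗ p0⊥)
  [⅋]  ⊢ (p0⊥ ⅋ p0)
    [Ax]  ⊢ p0, p0⊥
  [Ax]  ⊢ p0, p0⊥

Result: YES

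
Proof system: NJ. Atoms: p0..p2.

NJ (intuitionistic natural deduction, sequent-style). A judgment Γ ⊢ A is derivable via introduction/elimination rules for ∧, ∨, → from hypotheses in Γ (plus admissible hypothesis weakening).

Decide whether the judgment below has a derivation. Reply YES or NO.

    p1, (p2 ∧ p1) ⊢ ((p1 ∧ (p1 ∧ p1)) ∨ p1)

Derivation trace:
[∨I₁] p1, (p2 ∧ p1) ⊢ ((p1 ∧ (p1 ∧ p1)) ∨ p1)
  [∧I] p1, (p2 ∧ p1) ⊢ (p1 ∧ (p1 ∧ p1))
    [Wk] p1, (p2 ∧ p1) ⊢ p1
      [Ax] p1 ⊢ p1
    [∧I] p1 ⊢ (p1 ∧ p1)
      [Ax] p1 ⊢ p1
      [Ax] p1 ⊢ p1

Result: YES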